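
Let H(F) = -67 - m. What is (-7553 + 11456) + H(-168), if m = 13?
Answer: 3823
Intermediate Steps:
H(F) = -80 (H(F) = -67 - 1*13 = -67 - 13 = -80)
(-7553 + 11456) + H(-168) = (-7553 + 11456) - 80 = 3903 - 80 = 3823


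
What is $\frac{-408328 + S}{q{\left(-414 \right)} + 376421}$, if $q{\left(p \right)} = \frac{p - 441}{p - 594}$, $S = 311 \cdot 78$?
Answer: $- \frac{43015840}{42159247} \approx -1.0203$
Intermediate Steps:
$S = 24258$
$q{\left(p \right)} = \frac{-441 + p}{-594 + p}$
$\frac{-408328 + S}{q{\left(-414 \right)} + 376421} = \frac{-408328 + 24258}{\frac{-441 - 414}{-594 - 414} + 376421} = - \frac{384070}{\frac{1}{-1008} \left(-855\right) + 376421} = - \frac{384070}{\left(- \frac{1}{1008}\right) \left(-855\right) + 376421} = - \frac{384070}{\frac{95}{112} + 376421} = - \frac{384070}{\frac{42159247}{112}} = \left(-384070\right) \frac{112}{42159247} = - \frac{43015840}{42159247}$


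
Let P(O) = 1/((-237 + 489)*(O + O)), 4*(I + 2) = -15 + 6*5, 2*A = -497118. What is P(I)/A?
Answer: -1/219229038 ≈ -4.5614e-9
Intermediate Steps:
A = -248559 (A = (½)*(-497118) = -248559)
I = 7/4 (I = -2 + (-15 + 6*5)/4 = -2 + (-15 + 30)/4 = -2 + (¼)*15 = -2 + 15/4 = 7/4 ≈ 1.7500)
P(O) = 1/(504*O) (P(O) = 1/(252*(2*O)) = 1/(504*O))
P(I)/A = (1/(504*(7/4)))/(-248559) = ((1/504)*(4/7))*(-1/248559) = (1/882)*(-1/248559) = -1/219229038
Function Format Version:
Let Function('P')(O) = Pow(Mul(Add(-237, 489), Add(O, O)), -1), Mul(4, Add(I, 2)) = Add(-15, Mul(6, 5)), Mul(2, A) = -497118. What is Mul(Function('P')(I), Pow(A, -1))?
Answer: Rational(-1, 219229038) ≈ -4.5614e-9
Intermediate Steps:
A = -248559 (A = Mul(Rational(1, 2), -497118) = -248559)
I = Rational(7, 4) (I = Add(-2, Mul(Rational(1, 4), Add(-15, Mul(6, 5)))) = Add(-2, Mul(Rational(1, 4), Add(-15, 30))) = Add(-2, Mul(Rational(1, 4), 15)) = Add(-2, Rational(15, 4)) = Rational(7, 4) ≈ 1.7500)
Function('P')(O) = Mul(Rational(1, 504), Pow(O, -1)) (Function('P')(O) = Pow(Mul(252, Mul(2, O)), -1) = Pow(Mul(504, O), -1) = Mul(Rational(1, 504), Pow(O, -1)))
Mul(Function('P')(I), Pow(A, -1)) = Mul(Mul(Rational(1, 504), Pow(Rational(7, 4), -1)), Pow(-248559, -1)) = Mul(Mul(Rational(1, 504), Rational(4, 7)), Rational(-1, 248559)) = Mul(Rational(1, 882), Rational(-1, 248559)) = Rational(-1, 219229038)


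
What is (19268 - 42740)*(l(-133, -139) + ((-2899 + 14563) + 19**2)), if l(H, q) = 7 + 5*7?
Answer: -283236624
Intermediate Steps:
l(H, q) = 42 (l(H, q) = 7 + 35 = 42)
(19268 - 42740)*(l(-133, -139) + ((-2899 + 14563) + 19**2)) = (19268 - 42740)*(42 + ((-2899 + 14563) + 19**2)) = -23472*(42 + (11664 + 361)) = -23472*(42 + 12025) = -23472*12067 = -283236624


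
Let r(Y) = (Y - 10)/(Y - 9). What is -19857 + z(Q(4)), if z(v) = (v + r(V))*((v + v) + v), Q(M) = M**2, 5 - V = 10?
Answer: -133263/7 ≈ -19038.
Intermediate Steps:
V = -5 (V = 5 - 1*10 = 5 - 10 = -5)
r(Y) = (-10 + Y)/(-9 + Y)
z(v) = 3*v*(15/14 + v) (z(v) = (v + (-10 - 5)/(-9 - 5))*((v + v) + v) = (v - 15/(-14))*(2*v + v) = (v - 1/14*(-15))*(3*v) = (v + 15/14)*(3*v) = (15/14 + v)*(3*v) = 3*v*(15/14 + v))
-19857 + z(Q(4)) = -19857 + (3/14)*4**2*(15 + 14*4**2) = -19857 + (3/14)*16*(15 + 14*16) = -19857 + (3/14)*16*(15 + 224) = -19857 + (3/14)*16*239 = -19857 + 5736/7 = -133263/7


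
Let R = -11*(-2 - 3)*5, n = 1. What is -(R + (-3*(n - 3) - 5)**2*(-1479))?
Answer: 1204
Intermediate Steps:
R = 275 (R = -(-55)*5 = -11*(-25) = 275)
-(R + (-3*(n - 3) - 5)**2*(-1479)) = -(275 + (-3*(1 - 3) - 5)**2*(-1479)) = -(275 + (-3*(-2) - 5)**2*(-1479)) = -(275 + (6 - 5)**2*(-1479)) = -(275 + 1**2*(-1479)) = -(275 + 1*(-1479)) = -(275 - 1479) = -1*(-1204) = 1204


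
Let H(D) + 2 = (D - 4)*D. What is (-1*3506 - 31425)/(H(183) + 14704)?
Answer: -34931/47459 ≈ -0.73602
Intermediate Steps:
H(D) = -2 + D*(-4 + D) (H(D) = -2 + (D - 4)*D = -2 + (-4 + D)*D = -2 + D*(-4 + D))
(-1*3506 - 31425)/(H(183) + 14704) = (-1*3506 - 31425)/((-2 + 183**2 - 4*183) + 14704) = (-3506 - 31425)/((-2 + 33489 - 732) + 14704) = -34931/(32755 + 14704) = -34931/47459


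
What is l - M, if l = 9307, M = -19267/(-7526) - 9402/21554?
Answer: 754697121781/81107702 ≈ 9304.9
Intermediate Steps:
M = 172260733/81107702 (M = -19267*(-1/7526) - 9402*1/21554 = 19267/7526 - 4701/10777 = 172260733/81107702 ≈ 2.1239)
l - M = 9307 - 1*172260733/81107702 = 9307 - 172260733/81107702 = 754697121781/81107702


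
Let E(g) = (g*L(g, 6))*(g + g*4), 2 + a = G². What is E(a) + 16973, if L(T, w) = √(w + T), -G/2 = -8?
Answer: 16973 + 645160*√65 ≈ 5.2184e+6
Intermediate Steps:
G = 16 (G = -2*(-8) = 16)
a = 254 (a = -2 + 16² = -2 + 256 = 254)
L(T, w) = √(T + w)
E(g) = 5*g²*√(6 + g) (E(g) = (g*√(g + 6))*(g + g*4) = (g*√(6 + g))*(g + 4*g) = (g*√(6 + g))*(5*g) = 5*g²*√(6 + g))
E(a) + 16973 = 5*254²*√(6 + 254) + 16973 = 5*64516*√260 + 16973 = 5*64516*(2*√65) + 16973 = 645160*√65 + 16973 = 16973 + 645160*√65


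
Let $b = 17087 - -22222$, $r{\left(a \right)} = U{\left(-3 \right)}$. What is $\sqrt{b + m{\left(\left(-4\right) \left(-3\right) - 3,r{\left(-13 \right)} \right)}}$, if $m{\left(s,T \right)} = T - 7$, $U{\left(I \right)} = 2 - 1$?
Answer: $3 \sqrt{4367} \approx 198.25$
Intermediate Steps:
$U{\left(I \right)} = 1$ ($U{\left(I \right)} = 2 - 1 = 1$)
$r{\left(a \right)} = 1$
$m{\left(s,T \right)} = -7 + T$ ($m{\left(s,T \right)} = T - 7 = -7 + T$)
$b = 39309$ ($b = 17087 + 22222 = 39309$)
$\sqrt{b + m{\left(\left(-4\right) \left(-3\right) - 3,r{\left(-13 \right)} \right)}} = \sqrt{39309 + \left(-7 + 1\right)} = \sqrt{39309 - 6} = \sqrt{39303} = 3 \sqrt{4367}$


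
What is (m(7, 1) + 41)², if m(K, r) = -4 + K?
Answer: 1936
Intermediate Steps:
(m(7, 1) + 41)² = ((-4 + 7) + 41)² = (3 + 41)² = 44² = 1936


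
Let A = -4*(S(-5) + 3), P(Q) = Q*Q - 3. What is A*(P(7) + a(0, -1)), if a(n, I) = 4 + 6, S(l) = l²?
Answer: -6272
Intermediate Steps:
P(Q) = -3 + Q² (P(Q) = Q² - 3 = -3 + Q²)
a(n, I) = 10
A = -112 (A = -4*((-5)² + 3) = -4*(25 + 3) = -4*28 = -112)
A*(P(7) + a(0, -1)) = -112*((-3 + 7²) + 10) = -112*((-3 + 49) + 10) = -112*(46 + 10) = -112*56 = -6272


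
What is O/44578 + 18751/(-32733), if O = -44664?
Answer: -1148934395/729585837 ≈ -1.5748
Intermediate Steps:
O/44578 + 18751/(-32733) = -44664/44578 + 18751/(-32733) = -44664*1/44578 + 18751*(-1/32733) = -22332/22289 - 18751/32733 = -1148934395/729585837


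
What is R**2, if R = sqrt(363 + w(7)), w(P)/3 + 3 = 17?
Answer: 405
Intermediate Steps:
w(P) = 42 (w(P) = -9 + 3*17 = -9 + 51 = 42)
R = 9*sqrt(5) (R = sqrt(363 + 42) = sqrt(405) = 9*sqrt(5) ≈ 20.125)
R**2 = (9*sqrt(5))**2 = 405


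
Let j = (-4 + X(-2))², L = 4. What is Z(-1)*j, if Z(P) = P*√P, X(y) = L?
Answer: 0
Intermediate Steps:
X(y) = 4
Z(P) = P^(3/2)
j = 0 (j = (-4 + 4)² = 0² = 0)
Z(-1)*j = (-1)^(3/2)*0 = -I*0 = 0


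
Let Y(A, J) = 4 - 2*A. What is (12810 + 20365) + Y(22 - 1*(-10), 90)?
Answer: 33115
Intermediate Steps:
(12810 + 20365) + Y(22 - 1*(-10), 90) = (12810 + 20365) + (4 - 2*(22 - 1*(-10))) = 33175 + (4 - 2*(22 + 10)) = 33175 + (4 - 2*32) = 33175 + (4 - 64) = 33175 - 60 = 33115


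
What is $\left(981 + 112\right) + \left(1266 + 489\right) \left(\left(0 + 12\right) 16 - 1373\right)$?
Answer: $-2071562$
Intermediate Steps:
$\left(981 + 112\right) + \left(1266 + 489\right) \left(\left(0 + 12\right) 16 - 1373\right) = 1093 + 1755 \left(12 \cdot 16 - 1373\right) = 1093 + 1755 \left(192 - 1373\right) = 1093 + 1755 \left(-1181\right) = 1093 - 2072655 = -2071562$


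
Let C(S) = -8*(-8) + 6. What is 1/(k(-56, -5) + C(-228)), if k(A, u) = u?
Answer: 1/65 ≈ 0.015385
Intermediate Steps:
C(S) = 70 (C(S) = 64 + 6 = 70)
1/(k(-56, -5) + C(-228)) = 1/(-5 + 70) = 1/65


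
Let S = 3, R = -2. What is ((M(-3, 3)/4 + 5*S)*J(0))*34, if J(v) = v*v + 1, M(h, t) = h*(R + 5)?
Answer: 867/2 ≈ 433.50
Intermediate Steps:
M(h, t) = 3*h (M(h, t) = h*(-2 + 5) = h*3 = 3*h)
J(v) = 1 + v² (J(v) = v² + 1 = 1 + v²)
((M(-3, 3)/4 + 5*S)*J(0))*34 = (((3*(-3))/4 + 5*3)*(1 + 0²))*34 = ((-9*¼ + 15)*(1 + 0))*34 = ((-9/4 + 15)*1)*34 = ((51/4)*1)*34 = (51/4)*34 = 867/2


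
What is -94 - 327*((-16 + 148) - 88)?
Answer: -14482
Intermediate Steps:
-94 - 327*((-16 + 148) - 88) = -94 - 327*(132 - 88) = -94 - 327*44 = -94 - 14388 = -14482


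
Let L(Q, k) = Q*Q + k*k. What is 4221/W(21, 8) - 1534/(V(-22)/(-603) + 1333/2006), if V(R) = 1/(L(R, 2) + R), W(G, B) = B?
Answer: -667056555531/374568328 ≈ -1780.9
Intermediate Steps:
L(Q, k) = Q² + k²
V(R) = 1/(4 + R + R²) (V(R) = 1/((R² + 2²) + R) = 1/((R² + 4) + R) = 1/((4 + R²) + R) = 1/(4 + R + R²))
4221/W(21, 8) - 1534/(V(-22)/(-603) + 1333/2006) = 4221/8 - 1534/(1/((4 - 22 + (-22)²)*(-603)) + 1333/2006) = 4221*(⅛) - 1534/(-1/603/(4 - 22 + 484) + 1333*(1/2006)) = 4221/8 - 1534/(-1/603/466 + 1333/2006) = 4221/8 - 1534/((1/466)*(-1/603) + 1333/2006) = 4221/8 - 1534/(-1/280998 + 1333/2006) = 4221/8 - 1534/93642082/140920497 = 4221/8 - 1534*140920497/93642082 = 4221/8 - 108086021199/46821041 = -667056555531/374568328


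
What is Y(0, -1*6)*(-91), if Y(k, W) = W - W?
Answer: 0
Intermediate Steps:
Y(k, W) = 0
Y(0, -1*6)*(-91) = 0*(-91) = 0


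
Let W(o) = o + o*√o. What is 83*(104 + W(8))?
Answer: 9296 + 1328*√2 ≈ 11174.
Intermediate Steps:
W(o) = o + o^(3/2)
83*(104 + W(8)) = 83*(104 + (8 + 8^(3/2))) = 83*(104 + (8 + 16*√2)) = 83*(112 + 16*√2) = 9296 + 1328*√2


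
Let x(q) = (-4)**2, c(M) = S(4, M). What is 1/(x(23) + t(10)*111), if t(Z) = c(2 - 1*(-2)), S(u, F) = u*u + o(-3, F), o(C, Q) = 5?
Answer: 1/2347 ≈ 0.00042608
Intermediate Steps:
S(u, F) = 5 + u**2 (S(u, F) = u*u + 5 = u**2 + 5 = 5 + u**2)
c(M) = 21 (c(M) = 5 + 4**2 = 5 + 16 = 21)
t(Z) = 21
x(q) = 16
1/(x(23) + t(10)*111) = 1/(16 + 21*111) = 1/(16 + 2331) = 1/2347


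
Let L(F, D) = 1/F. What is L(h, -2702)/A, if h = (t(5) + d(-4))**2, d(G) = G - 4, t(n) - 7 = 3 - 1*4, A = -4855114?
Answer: -1/19420456 ≈ -5.1492e-8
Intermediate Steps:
t(n) = 6 (t(n) = 7 + (3 - 1*4) = 7 + (3 - 4) = 7 - 1 = 6)
d(G) = -4 + G
h = 4 (h = (6 + (-4 - 4))**2 = (6 - 8)**2 = (-2)**2 = 4)
L(h, -2702)/A = 1/(4*(-4855114)) = (1/4)*(-1/4855114) = -1/19420456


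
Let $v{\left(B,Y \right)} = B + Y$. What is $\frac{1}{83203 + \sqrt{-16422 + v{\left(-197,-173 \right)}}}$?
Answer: $\frac{83203}{6922756001} - \frac{2 i \sqrt{4198}}{6922756001} \approx 1.2019 \cdot 10^{-5} - 1.8719 \cdot 10^{-8} i$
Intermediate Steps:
$\frac{1}{83203 + \sqrt{-16422 + v{\left(-197,-173 \right)}}} = \frac{1}{83203 + \sqrt{-16422 - 370}} = \frac{1}{83203 + \sqrt{-16792}} = \frac{1}{83203 + 2 i \sqrt{4198}}$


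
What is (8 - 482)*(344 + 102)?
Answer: -211404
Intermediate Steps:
(8 - 482)*(344 + 102) = -474*446 = -211404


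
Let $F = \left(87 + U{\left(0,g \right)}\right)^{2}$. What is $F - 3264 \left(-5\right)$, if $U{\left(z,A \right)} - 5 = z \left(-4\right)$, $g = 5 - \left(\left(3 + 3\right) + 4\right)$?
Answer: $24784$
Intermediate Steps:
$g = -5$ ($g = 5 - \left(6 + 4\right) = 5 - 10 = -5$)
$U{\left(z,A \right)} = 5 - 4 z$ ($U{\left(z,A \right)} = 5 + z \left(-4\right) = 5 - 4 z$)
$F = 8464$ ($F = \left(87 + \left(5 - 0\right)\right)^{2} = \left(87 + \left(5 + 0\right)\right)^{2} = \left(87 + 5\right)^{2} = 92^{2} = 8464$)
$F - 3264 \left(-5\right) = 8464 - 3264 \left(-5\right) = 8464 - -16320 = 8464 + 16320 = 24784$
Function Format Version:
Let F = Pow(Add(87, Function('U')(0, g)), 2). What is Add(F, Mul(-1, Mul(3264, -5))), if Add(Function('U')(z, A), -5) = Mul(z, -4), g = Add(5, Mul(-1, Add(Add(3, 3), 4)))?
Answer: 24784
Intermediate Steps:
g = -5 (g = Add(5, Mul(-1, Add(6, 4))) = Add(5, Mul(-1, 10)) = Add(5, -10) = -5)
Function('U')(z, A) = Add(5, Mul(-4, z)) (Function('U')(z, A) = Add(5, Mul(z, -4)) = Add(5, Mul(-4, z)))
F = 8464 (F = Pow(Add(87, Add(5, Mul(-4, 0))), 2) = Pow(Add(87, Add(5, 0)), 2) = Pow(Add(87, 5), 2) = Pow(92, 2) = 8464)
Add(F, Mul(-1, Mul(3264, -5))) = Add(8464, Mul(-1, Mul(3264, -5))) = Add(8464, Mul(-1, -16320)) = Add(8464, 16320) = 24784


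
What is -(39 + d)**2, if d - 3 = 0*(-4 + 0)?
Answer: -1764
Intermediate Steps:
d = 3 (d = 3 + 0*(-4 + 0) = 3 + 0*(-4) = 3 + 0 = 3)
-(39 + d)**2 = -(39 + 3)**2 = -1*42**2 = -1*1764 = -1764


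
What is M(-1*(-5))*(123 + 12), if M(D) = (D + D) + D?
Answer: 2025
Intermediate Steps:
M(D) = 3*D (M(D) = 2*D + D = 3*D)
M(-1*(-5))*(123 + 12) = (3*(-1*(-5)))*(123 + 12) = (3*5)*135 = 15*135 = 2025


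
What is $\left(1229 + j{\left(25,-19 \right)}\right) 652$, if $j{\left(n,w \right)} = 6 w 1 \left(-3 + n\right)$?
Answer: $-833908$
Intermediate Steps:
$j{\left(n,w \right)} = 6 w \left(-3 + n\right)$
$\left(1229 + j{\left(25,-19 \right)}\right) 652 = \left(1229 + 6 \left(-19\right) \left(-3 + 25\right)\right) 652 = \left(1229 + 6 \left(-19\right) 22\right) 652 = \left(1229 - 2508\right) 652 = \left(-1279\right) 652 = -833908$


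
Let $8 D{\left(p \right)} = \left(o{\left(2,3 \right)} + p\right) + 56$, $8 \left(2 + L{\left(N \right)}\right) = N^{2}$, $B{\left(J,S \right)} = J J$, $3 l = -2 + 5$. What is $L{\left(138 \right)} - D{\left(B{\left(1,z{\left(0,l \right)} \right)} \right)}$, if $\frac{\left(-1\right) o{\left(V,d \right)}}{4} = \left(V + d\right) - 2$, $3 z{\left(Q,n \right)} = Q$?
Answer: $\frac{18983}{8} \approx 2372.9$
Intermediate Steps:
$l = 1$ ($l = \frac{-2 + 5}{3} = \frac{1}{3} \cdot 3 = 1$)
$z{\left(Q,n \right)} = \frac{Q}{3}$
$o{\left(V,d \right)} = 8 - 4 V - 4 d$ ($o{\left(V,d \right)} = - 4 \left(\left(V + d\right) - 2\right) = - 4 \left(-2 + V + d\right) = 8 - 4 V - 4 d$)
$B{\left(J,S \right)} = J^{2}$
$L{\left(N \right)} = -2 + \frac{N^{2}}{8}$
$D{\left(p \right)} = \frac{11}{2} + \frac{p}{8}$ ($D{\left(p \right)} = \frac{\left(\left(8 - 8 - 12\right) + p\right) + 56}{8} = \frac{\left(-12 + p\right) + 56}{8} = \frac{44 + p}{8} = \frac{11}{2} + \frac{p}{8}$)
$L{\left(138 \right)} - D{\left(B{\left(1,z{\left(0,l \right)} \right)} \right)} = \left(-2 + \frac{138^{2}}{8}\right) - \left(\frac{11}{2} + \frac{1^{2}}{8}\right) = \left(-2 + \frac{1}{8} \cdot 19044\right) - \left(\frac{11}{2} + \frac{1}{8} \cdot 1\right) = \left(-2 + \frac{4761}{2}\right) - \left(\frac{11}{2} + \frac{1}{8}\right) = \frac{4757}{2} - \frac{45}{8} = \frac{18983}{8}$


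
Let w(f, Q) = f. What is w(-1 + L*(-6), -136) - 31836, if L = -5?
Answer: -31807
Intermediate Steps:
w(-1 + L*(-6), -136) - 31836 = (-1 - 5*(-6)) - 31836 = (-1 + 30) - 31836 = 29 - 31836 = -31807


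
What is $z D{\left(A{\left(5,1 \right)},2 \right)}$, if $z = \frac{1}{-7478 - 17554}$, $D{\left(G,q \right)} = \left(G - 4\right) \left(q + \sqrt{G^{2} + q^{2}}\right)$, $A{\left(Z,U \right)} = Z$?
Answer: $- \frac{1}{12516} - \frac{\sqrt{29}}{25032} \approx -0.00029503$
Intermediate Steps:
$D{\left(G,q \right)} = \left(-4 + G\right) \left(q + \sqrt{G^{2} + q^{2}}\right)$
$z = - \frac{1}{25032}$ ($z = \frac{1}{-25032} = - \frac{1}{25032} \approx -3.9949 \cdot 10^{-5}$)
$z D{\left(A{\left(5,1 \right)},2 \right)} = - \frac{\left(-4\right) 2 - 4 \sqrt{5^{2} + 2^{2}} + 5 \cdot 2 + 5 \sqrt{5^{2} + 2^{2}}}{25032} = - \frac{-8 - 4 \sqrt{25 + 4} + 10 + 5 \sqrt{25 + 4}}{25032} = - \frac{-8 - 4 \sqrt{29} + 10 + 5 \sqrt{29}}{25032} = - \frac{2 + \sqrt{29}}{25032} = - \frac{1}{12516} - \frac{\sqrt{29}}{25032}$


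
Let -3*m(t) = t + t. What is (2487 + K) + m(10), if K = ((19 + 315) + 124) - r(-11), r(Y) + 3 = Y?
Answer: 8857/3 ≈ 2952.3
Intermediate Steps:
m(t) = -2*t/3 (m(t) = -(t + t)/3 = -2*t/3)
r(Y) = -3 + Y
K = 472 (K = ((19 + 315) + 124) - (-3 - 11) = (334 + 124) - 1*(-14) = 458 + 14 = 472)
(2487 + K) + m(10) = (2487 + 472) - 2/3*10 = 2959 - 20/3 = 8857/3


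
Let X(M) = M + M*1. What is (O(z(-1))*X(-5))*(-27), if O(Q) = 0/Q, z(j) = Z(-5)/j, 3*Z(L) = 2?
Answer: 0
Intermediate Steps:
X(M) = 2*M (X(M) = M + M = 2*M)
Z(L) = ⅔ (Z(L) = (⅓)*2 = ⅔)
z(j) = 2/(3*j)
O(Q) = 0
(O(z(-1))*X(-5))*(-27) = (0*(2*(-5)))*(-27) = (0*(-10))*(-27) = 0*(-27) = 0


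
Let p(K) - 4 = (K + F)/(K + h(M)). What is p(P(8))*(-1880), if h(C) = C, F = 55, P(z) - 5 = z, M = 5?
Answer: -131600/9 ≈ -14622.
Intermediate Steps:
P(z) = 5 + z
p(K) = 4 + (55 + K)/(5 + K) (p(K) = 4 + (K + 55)/(K + 5) = 4 + (55 + K)/(5 + K))
p(P(8))*(-1880) = (5*(15 + (5 + 8))/(5 + (5 + 8)))*(-1880) = (5*(15 + 13)/(5 + 13))*(-1880) = (5*28/18)*(-1880) = (5*(1/18)*28)*(-1880) = (70/9)*(-1880) = -131600/9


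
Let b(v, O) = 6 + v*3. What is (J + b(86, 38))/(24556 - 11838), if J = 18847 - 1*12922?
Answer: 6189/12718 ≈ 0.48663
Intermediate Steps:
b(v, O) = 6 + 3*v
J = 5925 (J = 18847 - 12922 = 5925)
(J + b(86, 38))/(24556 - 11838) = (5925 + (6 + 3*86))/(24556 - 11838) = (5925 + (6 + 258))/12718 = (5925 + 264)*(1/12718) = 6189*(1/12718) = 6189/12718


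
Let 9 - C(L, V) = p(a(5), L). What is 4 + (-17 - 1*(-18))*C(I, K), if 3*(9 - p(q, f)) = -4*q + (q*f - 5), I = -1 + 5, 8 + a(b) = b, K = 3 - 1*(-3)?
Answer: 7/3 ≈ 2.3333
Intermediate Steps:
K = 6 (K = 3 + 3 = 6)
a(b) = -8 + b
I = 4
p(q, f) = 32/3 + 4*q/3 - f*q/3 (p(q, f) = 9 - (-4*q + (q*f - 5))/3 = 9 - (-4*q + (f*q - 5))/3 = 9 - (-4*q + (-5 + f*q))/3 = 9 - (-5 - 4*q + f*q)/3 = 9 + (5/3 + 4*q/3 - f*q/3) = 32/3 + 4*q/3 - f*q/3)
C(L, V) = 7/3 - L (C(L, V) = 9 - (32/3 + 4*(-8 + 5)/3 - L*(-8 + 5)/3) = 9 - (32/3 + (4/3)*(-3) - ⅓*L*(-3)) = 9 - (32/3 - 4 + L) = 9 - (20/3 + L) = 9 + (-20/3 - L) = 7/3 - L)
4 + (-17 - 1*(-18))*C(I, K) = 4 + (-17 - 1*(-18))*(7/3 - 1*4) = 4 + (-17 + 18)*(7/3 - 4) = 4 + 1*(-5/3) = 4 - 5/3 = 7/3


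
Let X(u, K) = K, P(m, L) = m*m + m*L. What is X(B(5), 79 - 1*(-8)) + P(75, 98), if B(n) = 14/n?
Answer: 13062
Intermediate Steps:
P(m, L) = m² + L*m
X(B(5), 79 - 1*(-8)) + P(75, 98) = (79 - 1*(-8)) + 75*(98 + 75) = (79 + 8) + 75*173 = 87 + 12975 = 13062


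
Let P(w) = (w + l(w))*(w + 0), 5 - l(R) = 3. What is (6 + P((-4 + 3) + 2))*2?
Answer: 18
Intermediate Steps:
l(R) = 2 (l(R) = 5 - 1*3 = 5 - 3 = 2)
P(w) = w*(2 + w) (P(w) = (w + 2)*(w + 0) = (2 + w)*w = w*(2 + w))
(6 + P((-4 + 3) + 2))*2 = (6 + ((-4 + 3) + 2)*(2 + ((-4 + 3) + 2)))*2 = (6 + (-1 + 2)*(2 + (-1 + 2)))*2 = (6 + 1*(2 + 1))*2 = (6 + 1*3)*2 = (6 + 3)*2 = 9*2 = 18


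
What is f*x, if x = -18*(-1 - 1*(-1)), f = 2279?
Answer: 0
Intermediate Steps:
x = 0 (x = -18*(-1 + 1) = -18*0 = 0)
f*x = 2279*0 = 0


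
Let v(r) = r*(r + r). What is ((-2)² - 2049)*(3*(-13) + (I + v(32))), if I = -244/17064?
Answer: -17526330985/4266 ≈ -4.1084e+6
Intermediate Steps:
I = -61/4266 (I = -244*1/17064 = -61/4266 ≈ -0.014299)
v(r) = 2*r² (v(r) = r*(2*r) = 2*r²)
((-2)² - 2049)*(3*(-13) + (I + v(32))) = ((-2)² - 2049)*(3*(-13) + (-61/4266 + 2*32²)) = (4 - 2049)*(-39 + (-61/4266 + 2*1024)) = -2045*(-39 + (-61/4266 + 2048)) = -2045*(-39 + 8736707/4266) = -2045*8570333/4266 = -17526330985/4266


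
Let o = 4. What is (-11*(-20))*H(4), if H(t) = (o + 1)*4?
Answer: 4400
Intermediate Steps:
H(t) = 20 (H(t) = (4 + 1)*4 = 5*4 = 20)
(-11*(-20))*H(4) = -11*(-20)*20 = 220*20 = 4400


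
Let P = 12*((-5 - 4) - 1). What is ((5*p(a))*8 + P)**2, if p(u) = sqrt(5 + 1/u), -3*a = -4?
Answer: 23600 - 4800*sqrt(23) ≈ 580.01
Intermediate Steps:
a = 4/3 (a = -1/3*(-4) = 4/3 ≈ 1.3333)
P = -120 (P = 12*(-9 - 1) = 12*(-10) = -120)
((5*p(a))*8 + P)**2 = ((5*sqrt(5 + 1/(4/3)))*8 - 120)**2 = ((5*sqrt(5 + 3/4))*8 - 120)**2 = ((5*sqrt(23/4))*8 - 120)**2 = ((5*(sqrt(23)/2))*8 - 120)**2 = ((5*sqrt(23)/2)*8 - 120)**2 = (20*sqrt(23) - 120)**2 = (-120 + 20*sqrt(23))**2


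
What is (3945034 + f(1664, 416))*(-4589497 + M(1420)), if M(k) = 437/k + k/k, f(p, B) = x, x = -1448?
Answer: -12850340380912219/710 ≈ -1.8099e+13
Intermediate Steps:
f(p, B) = -1448
M(k) = 1 + 437/k (M(k) = 437/k + 1 = 1 + 437/k)
(3945034 + f(1664, 416))*(-4589497 + M(1420)) = (3945034 - 1448)*(-4589497 + (437 + 1420)/1420) = 3943586*(-4589497 + (1/1420)*1857) = 3943586*(-4589497 + 1857/1420) = 3943586*(-6517083883/1420) = -12850340380912219/710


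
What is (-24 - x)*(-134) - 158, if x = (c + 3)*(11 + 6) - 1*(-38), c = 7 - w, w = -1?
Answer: 33208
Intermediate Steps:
c = 8 (c = 7 - 1*(-1) = 7 + 1 = 8)
x = 225 (x = (8 + 3)*(11 + 6) - 1*(-38) = 11*17 + 38 = 187 + 38 = 225)
(-24 - x)*(-134) - 158 = (-24 - 1*225)*(-134) - 158 = (-24 - 225)*(-134) - 158 = -249*(-134) - 158 = 33366 - 158 = 33208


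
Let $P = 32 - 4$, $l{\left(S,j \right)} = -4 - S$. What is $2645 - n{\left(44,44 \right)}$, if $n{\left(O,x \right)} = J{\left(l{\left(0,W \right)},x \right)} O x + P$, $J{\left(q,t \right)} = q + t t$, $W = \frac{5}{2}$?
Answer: $-3737735$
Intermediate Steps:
$W = \frac{5}{2}$ ($W = 5 \cdot \frac{1}{2} = \frac{5}{2} \approx 2.5$)
$J{\left(q,t \right)} = q + t^{2}$
$P = 28$
$n{\left(O,x \right)} = 28 + O x \left(-4 + x^{2}\right)$ ($n{\left(O,x \right)} = \left(\left(-4 - 0\right) + x^{2}\right) O x + 28 = \left(\left(-4 + 0\right) + x^{2}\right) O x + 28 = \left(-4 + x^{2}\right) O x + 28 = O \left(-4 + x^{2}\right) x + 28 = O x \left(-4 + x^{2}\right) + 28 = 28 + O x \left(-4 + x^{2}\right)$)
$2645 - n{\left(44,44 \right)} = 2645 - \left(28 + 44 \cdot 44 \left(-4 + 44^{2}\right)\right) = 2645 - \left(28 + 44 \cdot 44 \left(-4 + 1936\right)\right) = 2645 - \left(28 + 44 \cdot 44 \cdot 1932\right) = 2645 - \left(28 + 3740352\right) = 2645 - 3740380 = -3737735$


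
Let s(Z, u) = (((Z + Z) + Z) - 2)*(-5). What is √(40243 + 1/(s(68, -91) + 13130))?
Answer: √1477867837830/6060 ≈ 200.61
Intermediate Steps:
s(Z, u) = 10 - 15*Z (s(Z, u) = ((2*Z + Z) - 2)*(-5) = (3*Z - 2)*(-5) = (-2 + 3*Z)*(-5) = 10 - 15*Z)
√(40243 + 1/(s(68, -91) + 13130)) = √(40243 + 1/((10 - 15*68) + 13130)) = √(40243 + 1/((10 - 1020) + 13130)) = √(40243 + 1/(-1010 + 13130)) = √(40243 + 1/12120) = √(487745161/12120) = √1477867837830/6060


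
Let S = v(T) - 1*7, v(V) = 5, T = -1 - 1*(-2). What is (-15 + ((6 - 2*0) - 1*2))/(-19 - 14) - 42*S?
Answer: 253/3 ≈ 84.333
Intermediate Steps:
T = 1 (T = -1 + 2 = 1)
S = -2 (S = 5 - 1*7 = 5 - 7 = -2)
(-15 + ((6 - 2*0) - 1*2))/(-19 - 14) - 42*S = (-15 + ((6 - 2*0) - 1*2))/(-19 - 14) - 42*(-2) = (-15 + ((6 + 0) - 2))/(-33) + 84 = (-15 + (6 - 2))*(-1/33) + 84 = (-15 + 4)*(-1/33) + 84 = -11*(-1/33) + 84 = ⅓ + 84 = 253/3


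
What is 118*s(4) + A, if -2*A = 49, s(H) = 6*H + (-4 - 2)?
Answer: 4199/2 ≈ 2099.5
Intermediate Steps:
s(H) = -6 + 6*H (s(H) = 6*H - 6 = -6 + 6*H)
A = -49/2 (A = -1/2*49 = -49/2 ≈ -24.500)
118*s(4) + A = 118*(-6 + 6*4) - 49/2 = 118*(-6 + 24) - 49/2 = 118*18 - 49/2 = 2124 - 49/2 = 4199/2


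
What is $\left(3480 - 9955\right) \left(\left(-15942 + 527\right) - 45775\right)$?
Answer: $396205250$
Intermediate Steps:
$\left(3480 - 9955\right) \left(\left(-15942 + 527\right) - 45775\right) = - 6475 \left(-15415 - 45775\right) = \left(-6475\right) \left(-61190\right) = 396205250$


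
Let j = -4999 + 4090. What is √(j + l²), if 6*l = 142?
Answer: 2*I*√785/3 ≈ 18.679*I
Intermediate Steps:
l = 71/3 (l = (⅙)*142 = 71/3 ≈ 23.667)
j = -909
√(j + l²) = √(-909 + (71/3)²) = √(-909 + 5041/9) = √(-3140/9) = 2*I*√785/3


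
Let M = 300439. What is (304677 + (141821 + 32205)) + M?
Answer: 779142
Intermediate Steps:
(304677 + (141821 + 32205)) + M = (304677 + (141821 + 32205)) + 300439 = (304677 + 174026) + 300439 = 478703 + 300439 = 779142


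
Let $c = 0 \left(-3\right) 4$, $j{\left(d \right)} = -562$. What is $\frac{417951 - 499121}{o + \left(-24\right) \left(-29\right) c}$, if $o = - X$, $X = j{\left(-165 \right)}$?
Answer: $- \frac{40585}{281} \approx -144.43$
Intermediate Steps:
$X = -562$
$o = 562$ ($o = \left(-1\right) \left(-562\right) = 562$)
$c = 0$ ($c = 0 \cdot 4 = 0$)
$\frac{417951 - 499121}{o + \left(-24\right) \left(-29\right) c} = \frac{417951 - 499121}{562 + \left(-24\right) \left(-29\right) 0} = - \frac{81170}{562 + 696 \cdot 0} = - \frac{81170}{562 + 0} = - \frac{81170}{562} = \left(-81170\right) \frac{1}{562} = - \frac{40585}{281}$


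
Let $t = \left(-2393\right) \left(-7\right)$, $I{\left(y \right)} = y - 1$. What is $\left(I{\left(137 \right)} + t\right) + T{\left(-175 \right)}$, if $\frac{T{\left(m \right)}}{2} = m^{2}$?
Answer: $78137$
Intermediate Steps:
$T{\left(m \right)} = 2 m^{2}$
$I{\left(y \right)} = -1 + y$ ($I{\left(y \right)} = y - 1 = -1 + y$)
$t = 16751$
$\left(I{\left(137 \right)} + t\right) + T{\left(-175 \right)} = \left(\left(-1 + 137\right) + 16751\right) + 2 \left(-175\right)^{2} = \left(136 + 16751\right) + 2 \cdot 30625 = 16887 + 61250 = 78137$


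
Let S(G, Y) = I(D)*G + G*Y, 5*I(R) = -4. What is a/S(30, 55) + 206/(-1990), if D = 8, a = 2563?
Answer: 2382707/1617870 ≈ 1.4727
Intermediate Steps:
I(R) = -4/5 (I(R) = (1/5)*(-4) = -4/5)
S(G, Y) = -4*G/5 + G*Y
a/S(30, 55) + 206/(-1990) = 2563/(((1/5)*30*(-4 + 5*55))) + 206/(-1990) = 2563/(((1/5)*30*(-4 + 275))) + 206*(-1/1990) = 2563/(((1/5)*30*271)) - 103/995 = 2563/1626 - 103/995 = 2382707/1617870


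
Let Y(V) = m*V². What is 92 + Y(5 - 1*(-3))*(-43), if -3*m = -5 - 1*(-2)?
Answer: -2660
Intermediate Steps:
m = 1 (m = -(-5 - 1*(-2))/3 = -(-5 + 2)/3 = -⅓*(-3) = 1)
Y(V) = V² (Y(V) = 1*V² = V²)
92 + Y(5 - 1*(-3))*(-43) = 92 + (5 - 1*(-3))²*(-43) = 92 + (5 + 3)²*(-43) = 92 + 8²*(-43) = 92 + 64*(-43) = 92 - 2752 = -2660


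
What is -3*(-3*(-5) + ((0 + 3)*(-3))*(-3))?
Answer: -126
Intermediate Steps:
-3*(-3*(-5) + ((0 + 3)*(-3))*(-3)) = -3*(15 + (3*(-3))*(-3)) = -3*(15 - 9*(-3)) = -3*(15 + 27) = -3*42 = -126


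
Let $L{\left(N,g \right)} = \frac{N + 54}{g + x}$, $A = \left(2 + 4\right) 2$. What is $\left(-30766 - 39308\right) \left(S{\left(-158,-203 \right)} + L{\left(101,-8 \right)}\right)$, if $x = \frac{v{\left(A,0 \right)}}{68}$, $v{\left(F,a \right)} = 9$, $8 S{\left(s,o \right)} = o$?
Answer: $\frac{1351902645}{428} \approx 3.1587 \cdot 10^{6}$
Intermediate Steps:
$S{\left(s,o \right)} = \frac{o}{8}$
$A = 12$ ($A = 6 \cdot 2 = 12$)
$x = \frac{9}{68} \approx 0.13235$
$L{\left(N,g \right)} = \frac{54 + N}{\frac{9}{68} + g}$ ($L{\left(N,g \right)} = \frac{N + 54}{g + \frac{9}{68}} = \frac{54 + N}{\frac{9}{68} + g}$)
$\left(-30766 - 39308\right) \left(S{\left(-158,-203 \right)} + L{\left(101,-8 \right)}\right) = \left(-30766 - 39308\right) \left(\frac{1}{8} \left(-203\right) + \frac{68 \left(54 + 101\right)}{9 + 68 \left(-8\right)}\right) = - 70074 \left(- \frac{203}{8} + 68 \frac{1}{9 - 544} \cdot 155\right) = - 70074 \left(- \frac{203}{8} + 68 \frac{1}{-535} \cdot 155\right) = - 70074 \left(- \frac{203}{8} + 68 \left(- \frac{1}{535}\right) 155\right) = - 70074 \left(- \frac{203}{8} - \frac{2108}{107}\right) = \left(-70074\right) \left(- \frac{38585}{856}\right) = \frac{1351902645}{428}$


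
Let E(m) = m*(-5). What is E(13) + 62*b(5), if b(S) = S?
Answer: 245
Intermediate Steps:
E(m) = -5*m
E(13) + 62*b(5) = -5*13 + 62*5 = -65 + 310 = 245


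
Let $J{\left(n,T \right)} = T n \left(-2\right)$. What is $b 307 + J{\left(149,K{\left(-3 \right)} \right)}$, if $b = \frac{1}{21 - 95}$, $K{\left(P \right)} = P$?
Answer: $\frac{65849}{74} \approx 889.85$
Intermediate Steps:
$J{\left(n,T \right)} = - 2 T n$
$b = - \frac{1}{74}$ ($b = \frac{1}{-74} = - \frac{1}{74} \approx -0.013514$)
$b 307 + J{\left(149,K{\left(-3 \right)} \right)} = \left(- \frac{1}{74}\right) 307 - \left(-6\right) 149 = - \frac{307}{74} + 894 = \frac{65849}{74}$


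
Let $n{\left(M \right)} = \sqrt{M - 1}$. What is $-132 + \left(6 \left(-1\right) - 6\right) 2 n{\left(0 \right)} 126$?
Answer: $-132 - 3024 i \approx -132.0 - 3024.0 i$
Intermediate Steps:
$n{\left(M \right)} = \sqrt{-1 + M}$
$-132 + \left(6 \left(-1\right) - 6\right) 2 n{\left(0 \right)} 126 = -132 + \left(6 \left(-1\right) - 6\right) 2 \sqrt{-1 + 0} \cdot 126 = -132 + \left(-6 - 6\right) 2 \sqrt{-1} \cdot 126 = -132 + \left(-12\right) 2 i 126 = -132 + - 24 i 126 = -132 - 3024 i$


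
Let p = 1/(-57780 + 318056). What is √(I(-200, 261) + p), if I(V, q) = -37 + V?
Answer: I*√4013808008359/130138 ≈ 15.395*I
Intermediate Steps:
p = 1/260276 ≈ 3.8421e-6
√(I(-200, 261) + p) = √((-37 - 200) + 1/260276) = √(-237 + 1/260276) = √(-61685411/260276) = I*√4013808008359/130138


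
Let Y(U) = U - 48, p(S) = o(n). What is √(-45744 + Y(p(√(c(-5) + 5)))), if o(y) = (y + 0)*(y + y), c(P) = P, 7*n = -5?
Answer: I*√2243758/7 ≈ 213.99*I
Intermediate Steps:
n = -5/7 (n = (⅐)*(-5) = -5/7 ≈ -0.71429)
o(y) = 2*y² (o(y) = y*(2*y) = 2*y²)
p(S) = 50/49 (p(S) = 2*(-5/7)² = 2*(25/49) = 50/49)
Y(U) = -48 + U
√(-45744 + Y(p(√(c(-5) + 5)))) = √(-45744 + (-48 + 50/49)) = √(-45744 - 2302/49) = √(-2243758/49) = I*√2243758/7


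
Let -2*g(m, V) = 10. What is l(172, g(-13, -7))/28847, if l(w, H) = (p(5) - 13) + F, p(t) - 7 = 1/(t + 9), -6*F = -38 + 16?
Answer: -95/1211574 ≈ -7.8410e-5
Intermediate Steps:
g(m, V) = -5 (g(m, V) = -½*10 = -5)
F = 11/3 (F = -(-38 + 16)/6 = -⅙*(-22) = 11/3 ≈ 3.6667)
p(t) = 7 + 1/(9 + t) (p(t) = 7 + 1/(t + 9) = 7 + 1/(9 + t))
l(w, H) = -95/42 (l(w, H) = ((64 + 7*5)/(9 + 5) - 13) + 11/3 = ((64 + 35)/14 - 13) + 11/3 = ((1/14)*99 - 13) + 11/3 = (99/14 - 13) + 11/3 = -83/14 + 11/3 = -95/42)
l(172, g(-13, -7))/28847 = -95/42/28847 = -95/42*1/28847 = -95/1211574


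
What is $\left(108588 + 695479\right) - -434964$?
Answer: $1239031$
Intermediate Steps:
$\left(108588 + 695479\right) - -434964 = 804067 + 434964 = 1239031$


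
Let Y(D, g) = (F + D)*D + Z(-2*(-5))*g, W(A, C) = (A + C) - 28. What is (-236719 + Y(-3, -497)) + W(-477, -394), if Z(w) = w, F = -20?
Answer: -242519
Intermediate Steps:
W(A, C) = -28 + A + C
Y(D, g) = 10*g + D*(-20 + D) (Y(D, g) = (-20 + D)*D + (-2*(-5))*g = D*(-20 + D) + 10*g = 10*g + D*(-20 + D))
(-236719 + Y(-3, -497)) + W(-477, -394) = (-236719 + ((-3)² - 20*(-3) + 10*(-497))) + (-28 - 477 - 394) = (-236719 + (9 + 60 - 4970)) - 899 = (-236719 - 4901) - 899 = -241620 - 899 = -242519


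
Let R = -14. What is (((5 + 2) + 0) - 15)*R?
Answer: 112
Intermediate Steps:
(((5 + 2) + 0) - 15)*R = (((5 + 2) + 0) - 15)*(-14) = ((7 + 0) - 15)*(-14) = (7 - 15)*(-14) = -8*(-14) = 112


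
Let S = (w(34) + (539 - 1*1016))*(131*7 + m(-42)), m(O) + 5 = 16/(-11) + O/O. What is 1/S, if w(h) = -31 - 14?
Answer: -11/5234094 ≈ -2.1016e-6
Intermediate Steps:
w(h) = -45
m(O) = -60/11 (m(O) = -5 + (16/(-11) + O/O) = -5 + (16*(-1/11) + 1) = -5 + (-16/11 + 1) = -5 - 5/11 = -60/11)
S = -5234094/11 (S = (-45 + (539 - 1*1016))*(131*7 - 60/11) = (-45 + (539 - 1016))*(917 - 60/11) = (-45 - 477)*(10027/11) = -522*10027/11 = -5234094/11 ≈ -4.7583e+5)
1/S = 1/(-5234094/11) = -11/5234094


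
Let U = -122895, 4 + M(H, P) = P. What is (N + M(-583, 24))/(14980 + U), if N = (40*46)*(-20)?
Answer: 7356/21583 ≈ 0.34082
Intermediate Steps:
M(H, P) = -4 + P
N = -36800 (N = 1840*(-20) = -36800)
(N + M(-583, 24))/(14980 + U) = (-36800 + (-4 + 24))/(14980 - 122895) = (-36800 + 20)/(-107915) = -36780*(-1/107915) = 7356/21583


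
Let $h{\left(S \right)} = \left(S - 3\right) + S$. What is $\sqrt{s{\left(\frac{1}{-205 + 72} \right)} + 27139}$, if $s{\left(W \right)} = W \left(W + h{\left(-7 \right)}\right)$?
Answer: $\frac{\sqrt{480064033}}{133} \approx 164.74$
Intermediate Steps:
$h{\left(S \right)} = -3 + 2 S$ ($h{\left(S \right)} = \left(-3 + S\right) + S = -3 + 2 S$)
$s{\left(W \right)} = W \left(-17 + W\right)$ ($s{\left(W \right)} = W \left(W + \left(-3 + 2 \left(-7\right)\right)\right) = W \left(W - 17\right) = W \left(-17 + W\right)$)
$\sqrt{s{\left(\frac{1}{-205 + 72} \right)} + 27139} = \sqrt{\frac{-17 + \frac{1}{-205 + 72}}{-205 + 72} + 27139} = \sqrt{\frac{-17 + \frac{1}{-133}}{-133} + 27139} = \sqrt{- \frac{-17 - \frac{1}{133}}{133} + 27139} = \sqrt{\left(- \frac{1}{133}\right) \left(- \frac{2262}{133}\right) + 27139} = \sqrt{\frac{2262}{17689} + 27139} = \sqrt{\frac{480064033}{17689}} = \frac{\sqrt{480064033}}{133}$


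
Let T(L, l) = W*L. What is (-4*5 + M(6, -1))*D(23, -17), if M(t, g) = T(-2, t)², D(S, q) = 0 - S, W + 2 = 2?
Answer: 460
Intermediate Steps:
W = 0 (W = -2 + 2 = 0)
T(L, l) = 0 (T(L, l) = 0*L = 0)
D(S, q) = -S
M(t, g) = 0 (M(t, g) = 0² = 0)
(-4*5 + M(6, -1))*D(23, -17) = (-4*5 + 0)*(-1*23) = (-20 + 0)*(-23) = -20*(-23) = 460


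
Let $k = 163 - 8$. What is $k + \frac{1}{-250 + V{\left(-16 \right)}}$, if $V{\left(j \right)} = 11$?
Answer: $\frac{37044}{239} \approx 155.0$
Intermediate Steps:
$k = 155$ ($k = 163 - 8 = 155$)
$k + \frac{1}{-250 + V{\left(-16 \right)}} = 155 + \frac{1}{-250 + 11} = 155 + \frac{1}{-239} = 155 - \frac{1}{239} = \frac{37044}{239}$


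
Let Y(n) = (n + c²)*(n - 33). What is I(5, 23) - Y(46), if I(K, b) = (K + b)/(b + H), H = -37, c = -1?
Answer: -613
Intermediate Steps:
Y(n) = (1 + n)*(-33 + n) (Y(n) = (n + (-1)²)*(n - 33) = (n + 1)*(-33 + n) = (1 + n)*(-33 + n))
I(K, b) = (K + b)/(-37 + b) (I(K, b) = (K + b)/(b - 37) = (K + b)/(-37 + b))
I(5, 23) - Y(46) = (5 + 23)/(-37 + 23) - (-33 + 46² - 32*46) = 28/(-14) - (-33 + 2116 - 1472) = -1/14*28 - 1*611 = -2 - 611 = -613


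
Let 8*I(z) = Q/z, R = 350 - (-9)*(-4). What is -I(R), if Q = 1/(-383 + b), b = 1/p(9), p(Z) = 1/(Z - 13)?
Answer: 1/972144 ≈ 1.0287e-6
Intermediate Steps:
p(Z) = 1/(-13 + Z)
b = -4 (b = 1/(1/(-13 + 9)) = 1/(1/(-4)) = 1/(-1/4) = -4)
R = 314 (R = 350 - 1*36 = 350 - 36 = 314)
Q = -1/387 (Q = 1/(-383 - 4) = 1/(-387) = -1/387 ≈ -0.0025840)
I(z) = -1/(3096*z) (I(z) = (-1/(387*z))/8 = -1/(3096*z))
-I(R) = -(-1)/(3096*314) = -1*(-1/972144) = 1/972144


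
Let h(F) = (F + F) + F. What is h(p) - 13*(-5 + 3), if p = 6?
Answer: 44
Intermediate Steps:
h(F) = 3*F (h(F) = 2*F + F = 3*F)
h(p) - 13*(-5 + 3) = 3*6 - 13*(-5 + 3) = 18 - 13*(-2) = 18 + 26 = 44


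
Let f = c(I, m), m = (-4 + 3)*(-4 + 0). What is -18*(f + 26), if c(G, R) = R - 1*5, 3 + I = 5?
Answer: -450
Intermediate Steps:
m = 4 (m = -1*(-4) = 4)
I = 2 (I = -3 + 5 = 2)
c(G, R) = -5 + R (c(G, R) = R - 5 = -5 + R)
f = -1 (f = -5 + 4 = -1)
-18*(f + 26) = -18*(-1 + 26) = -18*25 = -450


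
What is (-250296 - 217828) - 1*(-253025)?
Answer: -215099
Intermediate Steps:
(-250296 - 217828) - 1*(-253025) = -468124 + 253025 = -215099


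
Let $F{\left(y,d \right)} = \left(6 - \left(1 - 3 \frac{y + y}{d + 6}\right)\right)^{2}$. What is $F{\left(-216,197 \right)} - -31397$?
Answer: $\frac{1293917934}{41209} \approx 31399.0$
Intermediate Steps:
$F{\left(y,d \right)} = \left(5 + \frac{6 y}{6 + d}\right)^{2}$ ($F{\left(y,d \right)} = \left(6 + \left(-1 + 3 \frac{2 y}{6 + d}\right)\right)^{2} = \left(6 + \left(-1 + \frac{6 y}{6 + d}\right)\right)^{2} = \left(5 + \frac{6 y}{6 + d}\right)^{2}$)
$F{\left(-216,197 \right)} - -31397 = \frac{\left(30 + 5 \cdot 197 + 6 \left(-216\right)\right)^{2}}{\left(6 + 197\right)^{2}} - -31397 = \frac{\left(30 + 985 - 1296\right)^{2}}{41209} + 31397 = \frac{\left(-281\right)^{2}}{41209} + 31397 = \frac{1}{41209} \cdot 78961 + 31397 = \frac{78961}{41209} + 31397 = \frac{1293917934}{41209}$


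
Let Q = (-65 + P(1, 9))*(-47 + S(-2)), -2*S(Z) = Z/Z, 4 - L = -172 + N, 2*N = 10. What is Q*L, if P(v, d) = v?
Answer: 519840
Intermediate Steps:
N = 5 (N = (½)*10 = 5)
L = 171 (L = 4 - (-172 + 5) = 4 - 1*(-167) = 4 + 167 = 171)
S(Z) = -½ (S(Z) = -Z/(2*Z) = -½*1 = -½)
Q = 3040 (Q = (-65 + 1)*(-47 - ½) = -64*(-95/2) = 3040)
Q*L = 3040*171 = 519840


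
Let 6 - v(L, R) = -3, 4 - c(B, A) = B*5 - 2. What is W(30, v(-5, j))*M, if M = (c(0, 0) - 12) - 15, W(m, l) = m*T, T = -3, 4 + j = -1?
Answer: 1890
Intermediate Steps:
j = -5 (j = -4 - 1 = -5)
c(B, A) = 6 - 5*B (c(B, A) = 4 - (B*5 - 2) = 4 - (5*B - 2) = 4 - (-2 + 5*B) = 4 + (2 - 5*B) = 6 - 5*B)
v(L, R) = 9 (v(L, R) = 6 - 1*(-3) = 6 + 3 = 9)
W(m, l) = -3*m (W(m, l) = m*(-3) = -3*m)
M = -21 (M = ((6 - 5*0) - 12) - 15 = ((6 + 0) - 12) - 15 = (6 - 12) - 15 = -6 - 15 = -21)
W(30, v(-5, j))*M = -3*30*(-21) = -90*(-21) = 1890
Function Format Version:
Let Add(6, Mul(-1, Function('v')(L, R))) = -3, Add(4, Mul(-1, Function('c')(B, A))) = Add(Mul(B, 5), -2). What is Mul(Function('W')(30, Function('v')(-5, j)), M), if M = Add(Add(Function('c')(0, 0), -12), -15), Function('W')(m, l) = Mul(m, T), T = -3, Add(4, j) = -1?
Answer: 1890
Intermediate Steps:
j = -5 (j = Add(-4, -1) = -5)
Function('c')(B, A) = Add(6, Mul(-5, B)) (Function('c')(B, A) = Add(4, Mul(-1, Add(Mul(B, 5), -2))) = Add(4, Mul(-1, Add(Mul(5, B), -2))) = Add(4, Mul(-1, Add(-2, Mul(5, B)))) = Add(4, Add(2, Mul(-5, B))) = Add(6, Mul(-5, B)))
Function('v')(L, R) = 9 (Function('v')(L, R) = Add(6, Mul(-1, -3)) = Add(6, 3) = 9)
Function('W')(m, l) = Mul(-3, m) (Function('W')(m, l) = Mul(m, -3) = Mul(-3, m))
M = -21 (M = Add(Add(Add(6, Mul(-5, 0)), -12), -15) = Add(Add(Add(6, 0), -12), -15) = Add(Add(6, -12), -15) = Add(-6, -15) = -21)
Mul(Function('W')(30, Function('v')(-5, j)), M) = Mul(Mul(-3, 30), -21) = Mul(-90, -21) = 1890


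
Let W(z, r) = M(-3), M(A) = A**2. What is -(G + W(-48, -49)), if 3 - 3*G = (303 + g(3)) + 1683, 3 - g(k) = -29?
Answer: 1988/3 ≈ 662.67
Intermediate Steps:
g(k) = 32 (g(k) = 3 - 1*(-29) = 3 + 29 = 32)
W(z, r) = 9 (W(z, r) = (-3)**2 = 9)
G = -2015/3 (G = 1 - ((303 + 32) + 1683)/3 = 1 - (335 + 1683)/3 = 1 - 1/3*2018 = 1 - 2018/3 = -2015/3 ≈ -671.67)
-(G + W(-48, -49)) = -(-2015/3 + 9) = -1*(-1988/3) = 1988/3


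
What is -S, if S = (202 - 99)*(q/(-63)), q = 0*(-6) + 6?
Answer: 206/21 ≈ 9.8095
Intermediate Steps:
q = 6 (q = 0 + 6 = 6)
S = -206/21 (S = (202 - 99)*(6/(-63)) = 103*(6*(-1/63)) = 103*(-2/21) = -206/21 ≈ -9.8095)
-S = -1*(-206/21) = 206/21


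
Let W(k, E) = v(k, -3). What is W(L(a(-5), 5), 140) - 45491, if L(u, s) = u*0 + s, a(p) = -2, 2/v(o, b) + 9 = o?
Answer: -90983/2 ≈ -45492.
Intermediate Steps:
v(o, b) = 2/(-9 + o)
L(u, s) = s (L(u, s) = 0 + s = s)
W(k, E) = 2/(-9 + k)
W(L(a(-5), 5), 140) - 45491 = 2/(-9 + 5) - 45491 = 2/(-4) - 45491 = 2*(-¼) - 45491 = -½ - 45491 = -90983/2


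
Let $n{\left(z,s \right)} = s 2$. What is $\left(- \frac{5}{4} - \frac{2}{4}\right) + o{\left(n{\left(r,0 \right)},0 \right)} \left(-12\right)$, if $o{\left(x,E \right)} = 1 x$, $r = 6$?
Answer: $- \frac{7}{4} \approx -1.75$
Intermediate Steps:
$n{\left(z,s \right)} = 2 s$
$o{\left(x,E \right)} = x$
$\left(- \frac{5}{4} - \frac{2}{4}\right) + o{\left(n{\left(r,0 \right)},0 \right)} \left(-12\right) = \left(- \frac{5}{4} - \frac{2}{4}\right) + 2 \cdot 0 \left(-12\right) = \left(\left(-5\right) \frac{1}{4} - \frac{1}{2}\right) + 0 \left(-12\right) = \left(- \frac{5}{4} - \frac{1}{2}\right) + 0 = - \frac{7}{4} + 0 = - \frac{7}{4}$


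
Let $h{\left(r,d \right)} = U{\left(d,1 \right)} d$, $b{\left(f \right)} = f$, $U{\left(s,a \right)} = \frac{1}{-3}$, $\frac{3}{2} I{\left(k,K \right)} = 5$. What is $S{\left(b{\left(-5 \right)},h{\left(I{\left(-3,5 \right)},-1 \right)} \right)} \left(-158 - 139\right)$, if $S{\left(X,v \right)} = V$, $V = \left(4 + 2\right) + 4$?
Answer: $-2970$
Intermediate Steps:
$I{\left(k,K \right)} = \frac{10}{3}$ ($I{\left(k,K \right)} = \frac{2}{3} \cdot 5 = \frac{10}{3}$)
$U{\left(s,a \right)} = - \frac{1}{3}$
$V = 10$ ($V = 6 + 4 = 10$)
$h{\left(r,d \right)} = - \frac{d}{3}$
$S{\left(X,v \right)} = 10$
$S{\left(b{\left(-5 \right)},h{\left(I{\left(-3,5 \right)},-1 \right)} \right)} \left(-158 - 139\right) = 10 \left(-158 - 139\right) = 10 \left(-297\right) = -2970$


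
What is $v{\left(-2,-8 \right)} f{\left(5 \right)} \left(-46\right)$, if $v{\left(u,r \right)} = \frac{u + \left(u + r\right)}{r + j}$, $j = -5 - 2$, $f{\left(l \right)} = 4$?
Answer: $- \frac{736}{5} \approx -147.2$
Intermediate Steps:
$j = -7$
$v{\left(u,r \right)} = \frac{r + 2 u}{-7 + r}$ ($v{\left(u,r \right)} = \frac{u + \left(u + r\right)}{r - 7} = \frac{u + \left(r + u\right)}{-7 + r} = \frac{r + 2 u}{-7 + r}$)
$v{\left(-2,-8 \right)} f{\left(5 \right)} \left(-46\right) = \frac{-8 + 2 \left(-2\right)}{-7 - 8} \cdot 4 \left(-46\right) = \frac{-8 - 4}{-15} \cdot 4 \left(-46\right) = \left(- \frac{1}{15}\right) \left(-12\right) 4 \left(-46\right) = \frac{4}{5} \cdot 4 \left(-46\right) = \frac{16}{5} \left(-46\right) = - \frac{736}{5}$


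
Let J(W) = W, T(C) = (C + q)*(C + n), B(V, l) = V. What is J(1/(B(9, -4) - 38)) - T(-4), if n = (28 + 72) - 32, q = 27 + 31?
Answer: -100225/29 ≈ -3456.0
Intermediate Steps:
q = 58
n = 68 (n = 100 - 32 = 68)
T(C) = (58 + C)*(68 + C) (T(C) = (C + 58)*(C + 68) = (58 + C)*(68 + C))
J(1/(B(9, -4) - 38)) - T(-4) = 1/(9 - 38) - (3944 + (-4)² + 126*(-4)) = 1/(-29) - (3944 + 16 - 504) = -1/29 - 1*3456 = -1/29 - 3456 = -100225/29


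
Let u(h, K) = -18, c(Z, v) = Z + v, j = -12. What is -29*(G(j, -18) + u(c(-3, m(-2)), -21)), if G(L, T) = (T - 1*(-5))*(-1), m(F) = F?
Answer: 145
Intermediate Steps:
G(L, T) = -5 - T (G(L, T) = (T + 5)*(-1) = (5 + T)*(-1) = -5 - T)
-29*(G(j, -18) + u(c(-3, m(-2)), -21)) = -29*((-5 - 1*(-18)) - 18) = -29*((-5 + 18) - 18) = -29*(13 - 18) = -29*(-5) = 145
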